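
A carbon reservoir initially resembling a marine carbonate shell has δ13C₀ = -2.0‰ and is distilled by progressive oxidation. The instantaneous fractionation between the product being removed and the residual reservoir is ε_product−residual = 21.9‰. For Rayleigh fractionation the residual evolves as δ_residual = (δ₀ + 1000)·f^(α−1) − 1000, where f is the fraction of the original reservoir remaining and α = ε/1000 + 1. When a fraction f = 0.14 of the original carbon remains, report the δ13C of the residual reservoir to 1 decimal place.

Rayleigh residual: δ_res = (δ₀ + 1000)·f^(α−1) − 1000
α = ε/1000 + 1 = 1.02190, so α − 1 = 0.02190
f^(α−1) = 0.14^(0.02190) = 0.957856
δ_res = (-2.0 + 1000) × 0.957856 − 1000 = 955.940 − 1000 = -44.06‰

-44.1‰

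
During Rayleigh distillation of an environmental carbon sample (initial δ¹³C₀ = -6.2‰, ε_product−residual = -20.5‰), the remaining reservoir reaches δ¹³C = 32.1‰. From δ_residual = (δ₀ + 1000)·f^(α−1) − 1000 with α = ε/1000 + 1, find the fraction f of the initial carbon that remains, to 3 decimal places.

α − 1 = ε/1000 = -0.0205
(δ_res + 1000)/(δ₀ + 1000) = (32.1 + 1000)/(-6.2 + 1000) = 1032.1/993.8 = 1.038539
f = 1.038539^(1/-0.0205) = exp(ln(1.038539)/-0.0205) = exp(0.03781/-0.0205)
f = exp(-1.8446) = 0.1581

0.158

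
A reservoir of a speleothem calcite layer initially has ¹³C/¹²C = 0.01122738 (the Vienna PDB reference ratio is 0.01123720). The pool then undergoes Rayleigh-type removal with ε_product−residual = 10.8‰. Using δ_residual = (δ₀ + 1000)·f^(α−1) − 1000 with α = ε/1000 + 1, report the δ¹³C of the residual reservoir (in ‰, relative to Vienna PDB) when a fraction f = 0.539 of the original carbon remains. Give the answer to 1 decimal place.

δ₀ = (0.01122738/0.01123720 − 1)×1000 = (0.999126 − 1)×1000 = -0.874‰
α − 1 = ε/1000 = 0.0108
f^(α−1) = 0.539^(0.0108) = 0.993347
δ_res = (-0.874 + 1000) × 0.993347 − 1000 = 992.479 − 1000 = -7.52‰

-7.5‰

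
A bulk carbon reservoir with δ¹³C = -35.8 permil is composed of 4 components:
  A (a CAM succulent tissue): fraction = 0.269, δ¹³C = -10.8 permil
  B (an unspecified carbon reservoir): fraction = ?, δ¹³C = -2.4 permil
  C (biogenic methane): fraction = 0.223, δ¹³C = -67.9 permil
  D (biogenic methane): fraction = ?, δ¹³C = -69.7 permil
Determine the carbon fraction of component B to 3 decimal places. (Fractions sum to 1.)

Let f_B and f_D be the unknown fractions; fractions sum to 1 so f_B + f_D = 0.508.
Mass balance: Σ fᵢ·δᵢ = δ_bulk ⇒ f_B·(-2.4) + f_D·(-69.7) = -35.8 − (-18.047) = -17.753
Substitute f_D = 0.508 − f_B:
f_B·(-2.4 − -69.7) = -17.753 − 0.508×(-69.7) = 17.655
f_B = 17.655 / 67.3 = 0.2623

0.262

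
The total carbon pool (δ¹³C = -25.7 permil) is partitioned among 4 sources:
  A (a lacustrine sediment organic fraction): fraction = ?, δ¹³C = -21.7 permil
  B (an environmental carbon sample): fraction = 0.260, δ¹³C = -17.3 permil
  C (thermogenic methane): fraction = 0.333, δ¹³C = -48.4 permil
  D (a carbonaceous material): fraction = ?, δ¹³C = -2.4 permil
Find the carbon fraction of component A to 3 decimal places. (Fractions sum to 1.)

Let f_A and f_D be the unknown fractions; fractions sum to 1 so f_A + f_D = 0.407.
Mass balance: Σ fᵢ·δᵢ = δ_bulk ⇒ f_A·(-21.7) + f_D·(-2.4) = -25.7 − (-20.615) = -5.085
Substitute f_D = 0.407 − f_A:
f_A·(-21.7 − -2.4) = -5.085 − 0.407×(-2.4) = -4.108
f_A = -4.108 / -19.3 = 0.2128

0.213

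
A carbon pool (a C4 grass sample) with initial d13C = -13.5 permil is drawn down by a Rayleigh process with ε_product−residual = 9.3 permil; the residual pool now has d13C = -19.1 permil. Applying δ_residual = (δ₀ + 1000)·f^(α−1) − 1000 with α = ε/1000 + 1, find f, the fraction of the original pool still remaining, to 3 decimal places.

α − 1 = ε/1000 = 0.0093
(δ_res + 1000)/(δ₀ + 1000) = (-19.1 + 1000)/(-13.5 + 1000) = 980.9/986.5 = 0.994323
f = 0.994323^(1/0.0093) = exp(ln(0.994323)/0.0093) = exp(-0.00569/0.0093)
f = exp(-0.6121) = 0.5422

0.542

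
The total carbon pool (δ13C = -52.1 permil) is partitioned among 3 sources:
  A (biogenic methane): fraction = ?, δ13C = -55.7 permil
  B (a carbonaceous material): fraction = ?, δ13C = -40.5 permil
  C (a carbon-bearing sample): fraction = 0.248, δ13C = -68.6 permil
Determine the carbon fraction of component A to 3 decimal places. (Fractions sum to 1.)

Let f_A and f_B be the unknown fractions; fractions sum to 1 so f_A + f_B = 0.752.
Mass balance: Σ fᵢ·δᵢ = δ_bulk ⇒ f_A·(-55.7) + f_B·(-40.5) = -52.1 − (-17.013) = -35.087
Substitute f_B = 0.752 − f_A:
f_A·(-55.7 − -40.5) = -35.087 − 0.752×(-40.5) = -4.631
f_A = -4.631 / -15.2 = 0.3047

0.305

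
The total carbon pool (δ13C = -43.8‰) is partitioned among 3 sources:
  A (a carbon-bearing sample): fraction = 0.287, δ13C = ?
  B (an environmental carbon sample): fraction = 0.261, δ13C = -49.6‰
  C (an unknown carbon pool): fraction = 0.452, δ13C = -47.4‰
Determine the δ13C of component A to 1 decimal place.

Isotope mass balance: δ_bulk = Σ fᵢ·δᵢ.
-43.8 = 0.287×δ_A + 0.261×(-49.6) + 0.452×(-47.4)
0.287·δ_A = -43.8 − (-34.370) = -9.430
δ_A = -9.430 / 0.287 = -32.86‰

-32.9‰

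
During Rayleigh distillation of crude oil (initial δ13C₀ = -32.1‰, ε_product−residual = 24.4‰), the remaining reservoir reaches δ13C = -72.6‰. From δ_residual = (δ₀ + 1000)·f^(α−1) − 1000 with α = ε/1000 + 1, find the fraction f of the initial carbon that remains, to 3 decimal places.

α − 1 = ε/1000 = 0.0244
(δ_res + 1000)/(δ₀ + 1000) = (-72.6 + 1000)/(-32.1 + 1000) = 927.4/967.9 = 0.958157
f = 0.958157^(1/0.0244) = exp(ln(0.958157)/0.0244) = exp(-0.04274/0.0244)
f = exp(-1.7518) = 0.1735

0.173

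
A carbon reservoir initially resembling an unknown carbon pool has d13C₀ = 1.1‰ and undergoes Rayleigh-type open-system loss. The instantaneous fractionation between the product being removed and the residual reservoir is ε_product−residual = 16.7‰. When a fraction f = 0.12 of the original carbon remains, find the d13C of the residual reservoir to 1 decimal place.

Rayleigh residual: δ_res = (δ₀ + 1000)·f^(α−1) − 1000
α = ε/1000 + 1 = 1.01670, so α − 1 = 0.01670
f^(α−1) = 0.12^(0.01670) = 0.965211
δ_res = (1.1 + 1000) × 0.965211 − 1000 = 966.273 − 1000 = -33.73‰

-33.7‰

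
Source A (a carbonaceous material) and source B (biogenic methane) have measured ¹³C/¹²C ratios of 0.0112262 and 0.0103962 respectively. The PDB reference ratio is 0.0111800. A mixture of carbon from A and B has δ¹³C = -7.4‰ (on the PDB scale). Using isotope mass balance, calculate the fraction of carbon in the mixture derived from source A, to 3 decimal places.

δ_A = (0.0112262/0.0111800 − 1)×1000 = (1.004132 − 1)×1000 = 4.132‰
δ_B = (0.0103962/0.0111800 − 1)×1000 = (0.929893 − 1)×1000 = -70.107‰
f_A = (δ_mix − δ_B)/(δ_A − δ_B) = (-7.4 − (-70.107))/(4.132 − (-70.107))
f_A = 62.707 / 74.240 = 0.8447

0.845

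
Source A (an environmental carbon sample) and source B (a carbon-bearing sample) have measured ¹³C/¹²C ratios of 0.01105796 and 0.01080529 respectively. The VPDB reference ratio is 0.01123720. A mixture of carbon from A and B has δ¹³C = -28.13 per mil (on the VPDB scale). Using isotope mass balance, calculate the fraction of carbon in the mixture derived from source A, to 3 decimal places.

δ_A = (0.01105796/0.01123720 − 1)×1000 = (0.984049 − 1)×1000 = -15.951 per mil
δ_B = (0.01080529/0.01123720 − 1)×1000 = (0.961564 − 1)×1000 = -38.436 per mil
f_A = (δ_mix − δ_B)/(δ_A − δ_B) = (-28.13 − (-38.436))/(-15.951 − (-38.436))
f_A = 10.306 / 22.485 = 0.4583

0.458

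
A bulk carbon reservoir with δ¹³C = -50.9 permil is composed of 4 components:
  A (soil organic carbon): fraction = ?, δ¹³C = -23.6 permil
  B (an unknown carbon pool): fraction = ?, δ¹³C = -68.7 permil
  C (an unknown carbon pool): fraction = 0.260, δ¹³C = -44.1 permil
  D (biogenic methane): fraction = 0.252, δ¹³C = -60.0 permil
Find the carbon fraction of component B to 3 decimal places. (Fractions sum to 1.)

0.284

Let f_B and f_A be the unknown fractions; fractions sum to 1 so f_B + f_A = 0.488.
Mass balance: Σ fᵢ·δᵢ = δ_bulk ⇒ f_B·(-68.7) + f_A·(-23.6) = -50.9 − (-26.586) = -24.314
Substitute f_A = 0.488 − f_B:
f_B·(-68.7 − -23.6) = -24.314 − 0.488×(-23.6) = -12.797
f_B = -12.797 / -45.1 = 0.2838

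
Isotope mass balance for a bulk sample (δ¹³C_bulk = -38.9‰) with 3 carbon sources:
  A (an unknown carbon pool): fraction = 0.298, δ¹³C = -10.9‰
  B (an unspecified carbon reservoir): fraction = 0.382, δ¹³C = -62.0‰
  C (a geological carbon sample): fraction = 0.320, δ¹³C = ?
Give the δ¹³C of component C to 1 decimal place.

Isotope mass balance: δ_bulk = Σ fᵢ·δᵢ.
-38.9 = 0.298×(-10.9) + 0.382×(-62.0) + 0.320×δ_C
0.320·δ_C = -38.9 − (-26.932) = -11.968
δ_C = -11.968 / 0.320 = -37.40‰

-37.4‰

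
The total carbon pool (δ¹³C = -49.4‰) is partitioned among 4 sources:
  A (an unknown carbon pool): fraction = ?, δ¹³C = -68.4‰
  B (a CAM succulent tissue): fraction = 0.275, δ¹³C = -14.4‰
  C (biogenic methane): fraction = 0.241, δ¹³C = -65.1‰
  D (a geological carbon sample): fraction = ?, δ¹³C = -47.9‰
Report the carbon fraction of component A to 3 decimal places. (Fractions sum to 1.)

Let f_A and f_D be the unknown fractions; fractions sum to 1 so f_A + f_D = 0.484.
Mass balance: Σ fᵢ·δᵢ = δ_bulk ⇒ f_A·(-68.4) + f_D·(-47.9) = -49.4 − (-19.649) = -29.751
Substitute f_D = 0.484 − f_A:
f_A·(-68.4 − -47.9) = -29.751 − 0.484×(-47.9) = -6.567
f_A = -6.567 / -20.5 = 0.3204

0.320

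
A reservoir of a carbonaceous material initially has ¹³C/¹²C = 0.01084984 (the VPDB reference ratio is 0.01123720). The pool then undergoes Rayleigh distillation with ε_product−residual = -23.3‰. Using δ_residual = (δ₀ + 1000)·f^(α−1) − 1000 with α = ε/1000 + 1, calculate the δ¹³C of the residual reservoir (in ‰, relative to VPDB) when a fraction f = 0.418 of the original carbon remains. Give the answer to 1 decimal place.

-14.6‰

δ₀ = (0.01084984/0.01123720 − 1)×1000 = (0.965529 − 1)×1000 = -34.471‰
α − 1 = ε/1000 = -0.0233
f^(α−1) = 0.418^(-0.0233) = 1.020532
δ_res = (-34.471 + 1000) × 1.020532 − 1000 = 985.353 − 1000 = -14.65‰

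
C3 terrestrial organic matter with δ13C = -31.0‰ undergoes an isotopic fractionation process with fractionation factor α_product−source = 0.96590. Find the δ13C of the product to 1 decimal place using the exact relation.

-64.0‰

δ_product = (δ_source + 1000)·α − 1000
δ_product = (-31.0 + 1000) × 0.96590 − 1000
δ_product = 935.957 − 1000 = -64.04‰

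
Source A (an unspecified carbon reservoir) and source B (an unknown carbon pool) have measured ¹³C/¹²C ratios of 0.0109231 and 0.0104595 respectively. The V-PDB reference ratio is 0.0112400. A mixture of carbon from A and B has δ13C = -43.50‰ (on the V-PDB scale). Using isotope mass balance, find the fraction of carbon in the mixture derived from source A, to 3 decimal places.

0.629

δ_A = (0.0109231/0.0112400 − 1)×1000 = (0.971806 − 1)×1000 = -28.194‰
δ_B = (0.0104595/0.0112400 − 1)×1000 = (0.930560 − 1)×1000 = -69.440‰
f_A = (δ_mix − δ_B)/(δ_A − δ_B) = (-43.50 − (-69.440))/(-28.194 − (-69.440))
f_A = 25.940 / 41.246 = 0.6289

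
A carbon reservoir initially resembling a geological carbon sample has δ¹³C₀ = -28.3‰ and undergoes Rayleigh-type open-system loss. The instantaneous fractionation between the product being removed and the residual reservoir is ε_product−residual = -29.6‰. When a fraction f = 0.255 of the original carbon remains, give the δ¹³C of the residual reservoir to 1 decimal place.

Rayleigh residual: δ_res = (δ₀ + 1000)·f^(α−1) − 1000
α = ε/1000 + 1 = 0.97040, so α − 1 = -0.02960
f^(α−1) = 0.255^(-0.02960) = 1.041277
δ_res = (-28.3 + 1000) × 1.041277 − 1000 = 1011.809 − 1000 = 11.81‰

11.8‰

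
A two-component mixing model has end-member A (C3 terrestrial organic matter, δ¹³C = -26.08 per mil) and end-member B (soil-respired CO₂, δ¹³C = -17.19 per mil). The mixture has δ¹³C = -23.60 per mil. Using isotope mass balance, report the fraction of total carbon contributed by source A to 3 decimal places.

δ_mix = f_A·δ_A + (1 − f_A)·δ_B  ⇒  f_A = (δ_mix − δ_B)/(δ_A − δ_B)
f_A = (-23.60 − (-17.19)) / (-26.08 − (-17.19))
f_A = -6.41 / -8.89 = 0.7210

0.721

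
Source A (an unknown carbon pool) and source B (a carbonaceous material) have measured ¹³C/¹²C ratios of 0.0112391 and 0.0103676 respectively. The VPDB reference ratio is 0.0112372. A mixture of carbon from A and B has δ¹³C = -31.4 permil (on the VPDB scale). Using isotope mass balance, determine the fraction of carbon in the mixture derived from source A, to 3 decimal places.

0.593

δ_A = (0.0112391/0.0112372 − 1)×1000 = (1.000169 − 1)×1000 = 0.169 permil
δ_B = (0.0103676/0.0112372 − 1)×1000 = (0.922614 − 1)×1000 = -77.386 permil
f_A = (δ_mix − δ_B)/(δ_A − δ_B) = (-31.4 − (-77.386))/(0.169 − (-77.386))
f_A = 45.986 / 77.555 = 0.5929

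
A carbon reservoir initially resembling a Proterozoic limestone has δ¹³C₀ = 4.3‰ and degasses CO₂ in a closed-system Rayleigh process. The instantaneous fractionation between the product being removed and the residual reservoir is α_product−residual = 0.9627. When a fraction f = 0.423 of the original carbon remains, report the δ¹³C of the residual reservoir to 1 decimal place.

Rayleigh residual: δ_res = (δ₀ + 1000)·f^(α−1) − 1000
α − 1 = -0.03730
f^(α−1) = 0.423^(-0.03730) = 1.032613
δ_res = (4.3 + 1000) × 1.032613 − 1000 = 1037.053 − 1000 = 37.05‰

37.1‰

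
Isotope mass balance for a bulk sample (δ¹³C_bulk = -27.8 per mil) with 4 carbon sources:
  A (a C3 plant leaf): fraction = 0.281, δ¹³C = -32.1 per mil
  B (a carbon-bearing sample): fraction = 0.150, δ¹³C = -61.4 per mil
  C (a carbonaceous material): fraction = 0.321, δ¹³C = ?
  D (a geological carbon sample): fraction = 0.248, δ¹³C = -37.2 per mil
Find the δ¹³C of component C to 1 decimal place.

-1.1 per mil

Isotope mass balance: δ_bulk = Σ fᵢ·δᵢ.
-27.8 = 0.281×(-32.1) + 0.150×(-61.4) + 0.321×δ_C + 0.248×(-37.2)
0.321·δ_C = -27.8 − (-27.456) = -0.344
δ_C = -0.344 / 0.321 = -1.07 per mil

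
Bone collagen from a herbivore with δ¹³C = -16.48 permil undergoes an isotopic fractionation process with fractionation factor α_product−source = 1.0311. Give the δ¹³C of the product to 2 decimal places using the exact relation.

δ_product = (δ_source + 1000)·α − 1000
δ_product = (-16.48 + 1000) × 1.0311 − 1000
δ_product = 1014.107 − 1000 = 14.107 permil

14.11 permil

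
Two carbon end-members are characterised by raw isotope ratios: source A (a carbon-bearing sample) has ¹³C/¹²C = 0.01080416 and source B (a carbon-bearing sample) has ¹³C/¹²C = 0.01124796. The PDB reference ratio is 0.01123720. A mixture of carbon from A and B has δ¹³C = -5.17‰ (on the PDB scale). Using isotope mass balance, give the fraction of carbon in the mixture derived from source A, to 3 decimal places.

0.155

δ_A = (0.01080416/0.01123720 − 1)×1000 = (0.961464 − 1)×1000 = -38.536‰
δ_B = (0.01124796/0.01123720 − 1)×1000 = (1.000958 − 1)×1000 = 0.958‰
f_A = (δ_mix − δ_B)/(δ_A − δ_B) = (-5.17 − (0.958))/(-38.536 − (0.958))
f_A = -6.128 / -39.494 = 0.1552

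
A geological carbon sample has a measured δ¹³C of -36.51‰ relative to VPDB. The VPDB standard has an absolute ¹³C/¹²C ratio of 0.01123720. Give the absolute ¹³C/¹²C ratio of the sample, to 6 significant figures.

0.0108269

R_sample = R_standard × (δ¹³C/1000 + 1)
R_sample = 0.01123720 × (-36.51/1000 + 1) = 0.01123720 × 0.963490
R_sample = 0.0108269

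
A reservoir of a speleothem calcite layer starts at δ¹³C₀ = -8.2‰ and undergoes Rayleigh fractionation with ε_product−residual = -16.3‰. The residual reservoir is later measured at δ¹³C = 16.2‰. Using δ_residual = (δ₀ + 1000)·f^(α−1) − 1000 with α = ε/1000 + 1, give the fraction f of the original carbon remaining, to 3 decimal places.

0.225

α − 1 = ε/1000 = -0.0163
(δ_res + 1000)/(δ₀ + 1000) = (16.2 + 1000)/(-8.2 + 1000) = 1016.2/991.8 = 1.024602
f = 1.024602^(1/-0.0163) = exp(ln(1.024602)/-0.0163) = exp(0.02430/-0.0163)
f = exp(-1.4910) = 0.2251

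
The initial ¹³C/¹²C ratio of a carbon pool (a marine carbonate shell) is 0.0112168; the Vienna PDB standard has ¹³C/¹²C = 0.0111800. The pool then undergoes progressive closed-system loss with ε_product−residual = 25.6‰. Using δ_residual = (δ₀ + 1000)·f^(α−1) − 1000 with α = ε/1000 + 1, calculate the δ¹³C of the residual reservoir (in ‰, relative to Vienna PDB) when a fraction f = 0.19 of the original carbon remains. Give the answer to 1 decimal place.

δ₀ = (0.0112168/0.0111800 − 1)×1000 = (1.003292 − 1)×1000 = 3.292‰
α − 1 = ε/1000 = 0.0256
f^(α−1) = 0.19^(0.0256) = 0.958376
δ_res = (3.292 + 1000) × 0.958376 − 1000 = 961.531 − 1000 = -38.47‰

-38.5‰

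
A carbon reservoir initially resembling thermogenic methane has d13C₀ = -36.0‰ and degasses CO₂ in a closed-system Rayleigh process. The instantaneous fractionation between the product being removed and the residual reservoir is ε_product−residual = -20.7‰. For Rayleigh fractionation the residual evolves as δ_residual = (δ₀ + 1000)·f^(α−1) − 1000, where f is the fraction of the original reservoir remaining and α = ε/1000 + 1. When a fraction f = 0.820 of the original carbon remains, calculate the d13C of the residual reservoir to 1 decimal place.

-32.0‰

Rayleigh residual: δ_res = (δ₀ + 1000)·f^(α−1) − 1000
α = ε/1000 + 1 = 0.97930, so α − 1 = -0.02070
f^(α−1) = 0.820^(-0.02070) = 1.004116
δ_res = (-36.0 + 1000) × 1.004116 − 1000 = 967.968 − 1000 = -32.03‰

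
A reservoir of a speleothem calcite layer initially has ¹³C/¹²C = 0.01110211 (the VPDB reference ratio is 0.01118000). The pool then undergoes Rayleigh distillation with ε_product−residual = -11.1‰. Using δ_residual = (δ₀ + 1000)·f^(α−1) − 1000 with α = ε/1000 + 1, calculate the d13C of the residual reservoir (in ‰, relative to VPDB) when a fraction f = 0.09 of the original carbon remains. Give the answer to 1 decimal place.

19.9‰

δ₀ = (0.01110211/0.01118000 − 1)×1000 = (0.993033 − 1)×1000 = -6.967‰
α − 1 = ε/1000 = -0.0111
f^(α−1) = 0.09^(-0.0111) = 1.027089
δ_res = (-6.967 + 1000) × 1.027089 − 1000 = 1019.933 − 1000 = 19.93‰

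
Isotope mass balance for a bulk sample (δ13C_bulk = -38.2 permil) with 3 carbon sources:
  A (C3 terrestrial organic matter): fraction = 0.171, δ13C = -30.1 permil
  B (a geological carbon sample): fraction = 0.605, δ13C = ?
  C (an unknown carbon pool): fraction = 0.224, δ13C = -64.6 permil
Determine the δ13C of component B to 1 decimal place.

Isotope mass balance: δ_bulk = Σ fᵢ·δᵢ.
-38.2 = 0.171×(-30.1) + 0.605×δ_B + 0.224×(-64.6)
0.605·δ_B = -38.2 − (-19.617) = -18.583
δ_B = -18.583 / 0.605 = -30.71 permil

-30.7 permil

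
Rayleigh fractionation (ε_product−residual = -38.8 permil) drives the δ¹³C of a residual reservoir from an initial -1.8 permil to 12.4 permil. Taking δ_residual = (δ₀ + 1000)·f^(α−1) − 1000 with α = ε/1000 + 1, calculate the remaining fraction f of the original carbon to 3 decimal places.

α − 1 = ε/1000 = -0.0388
(δ_res + 1000)/(δ₀ + 1000) = (12.4 + 1000)/(-1.8 + 1000) = 1012.4/998.2 = 1.014226
f = 1.014226^(1/-0.0388) = exp(ln(1.014226)/-0.0388) = exp(0.01413/-0.0388)
f = exp(-0.3641) = 0.6949

0.695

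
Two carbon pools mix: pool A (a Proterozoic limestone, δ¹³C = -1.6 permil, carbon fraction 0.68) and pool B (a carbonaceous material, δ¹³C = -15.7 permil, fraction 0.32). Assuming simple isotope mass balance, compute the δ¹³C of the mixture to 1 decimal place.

-6.1 permil

δ_mix = f_A·δ_A + f_B·δ_B
δ_mix = 0.68 × (-1.6) + 0.32 × (-15.7)
δ_mix = -1.09 + -5.02 = -6.11 permil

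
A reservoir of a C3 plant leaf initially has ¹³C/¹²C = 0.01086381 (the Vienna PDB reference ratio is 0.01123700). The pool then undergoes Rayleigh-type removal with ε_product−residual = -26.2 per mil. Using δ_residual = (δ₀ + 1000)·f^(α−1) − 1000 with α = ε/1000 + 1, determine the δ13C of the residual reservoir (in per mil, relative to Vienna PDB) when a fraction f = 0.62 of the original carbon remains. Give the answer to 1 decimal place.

δ₀ = (0.01086381/0.01123700 − 1)×1000 = (0.966789 − 1)×1000 = -33.211 per mil
α − 1 = ε/1000 = -0.0262
f^(α−1) = 0.62^(-0.0262) = 1.012603
δ_res = (-33.211 + 1000) × 1.012603 − 1000 = 978.974 − 1000 = -21.03 per mil

-21.0 per mil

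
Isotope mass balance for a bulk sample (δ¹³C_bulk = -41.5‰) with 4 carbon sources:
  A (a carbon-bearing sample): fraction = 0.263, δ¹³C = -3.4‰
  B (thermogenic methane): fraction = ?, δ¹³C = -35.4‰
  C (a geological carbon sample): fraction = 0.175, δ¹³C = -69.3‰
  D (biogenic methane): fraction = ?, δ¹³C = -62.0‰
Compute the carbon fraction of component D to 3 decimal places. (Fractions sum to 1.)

0.323

Let f_D and f_B be the unknown fractions; fractions sum to 1 so f_D + f_B = 0.562.
Mass balance: Σ fᵢ·δᵢ = δ_bulk ⇒ f_D·(-62.0) + f_B·(-35.4) = -41.5 − (-13.022) = -28.478
Substitute f_B = 0.562 − f_D:
f_D·(-62.0 − -35.4) = -28.478 − 0.562×(-35.4) = -8.584
f_D = -8.584 / -26.6 = 0.3227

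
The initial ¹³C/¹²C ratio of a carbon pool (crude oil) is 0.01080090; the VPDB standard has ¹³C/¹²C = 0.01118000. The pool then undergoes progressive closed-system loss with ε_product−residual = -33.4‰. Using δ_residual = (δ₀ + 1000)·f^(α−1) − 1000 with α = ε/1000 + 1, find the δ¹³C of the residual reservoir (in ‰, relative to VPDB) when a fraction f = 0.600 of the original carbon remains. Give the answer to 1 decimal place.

-17.3‰

δ₀ = (0.01080090/0.01118000 − 1)×1000 = (0.966091 − 1)×1000 = -33.909‰
α − 1 = ε/1000 = -0.0334
f^(α−1) = 0.600^(-0.0334) = 1.017208
δ_res = (-33.909 + 1000) × 1.017208 − 1000 = 982.716 − 1000 = -17.28‰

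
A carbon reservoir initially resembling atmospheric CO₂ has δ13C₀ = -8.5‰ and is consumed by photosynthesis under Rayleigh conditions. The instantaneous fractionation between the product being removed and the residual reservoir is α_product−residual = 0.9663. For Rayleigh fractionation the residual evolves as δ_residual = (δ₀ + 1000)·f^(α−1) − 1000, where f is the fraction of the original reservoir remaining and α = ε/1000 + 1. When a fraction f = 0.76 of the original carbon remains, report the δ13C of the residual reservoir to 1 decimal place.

0.7‰

Rayleigh residual: δ_res = (δ₀ + 1000)·f^(α−1) − 1000
α − 1 = -0.03370
f^(α−1) = 0.76^(-0.03370) = 1.009291
δ_res = (-8.5 + 1000) × 1.009291 − 1000 = 1000.712 − 1000 = 0.71‰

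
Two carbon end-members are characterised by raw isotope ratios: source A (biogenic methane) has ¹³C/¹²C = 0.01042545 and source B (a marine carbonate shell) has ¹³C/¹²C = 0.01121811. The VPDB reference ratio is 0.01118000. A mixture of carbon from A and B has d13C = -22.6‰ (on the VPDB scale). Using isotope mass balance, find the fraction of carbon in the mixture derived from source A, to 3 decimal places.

δ_A = (0.01042545/0.01118000 − 1)×1000 = (0.932509 − 1)×1000 = -67.491‰
δ_B = (0.01121811/0.01118000 − 1)×1000 = (1.003409 − 1)×1000 = 3.409‰
f_A = (δ_mix − δ_B)/(δ_A − δ_B) = (-22.6 − (3.409))/(-67.491 − (3.409))
f_A = -26.009 / -70.900 = 0.3668

0.367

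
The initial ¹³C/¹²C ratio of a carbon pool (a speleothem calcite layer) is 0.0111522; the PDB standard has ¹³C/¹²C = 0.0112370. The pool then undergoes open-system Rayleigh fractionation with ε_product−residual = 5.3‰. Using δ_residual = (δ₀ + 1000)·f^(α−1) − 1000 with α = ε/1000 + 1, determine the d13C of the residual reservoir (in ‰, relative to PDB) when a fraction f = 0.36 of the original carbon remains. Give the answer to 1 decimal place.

-12.9‰

δ₀ = (0.0111522/0.0112370 − 1)×1000 = (0.992454 − 1)×1000 = -7.546‰
α − 1 = ε/1000 = 0.0053
f^(α−1) = 0.36^(0.0053) = 0.994600
δ_res = (-7.546 + 1000) × 0.994600 − 1000 = 987.094 − 1000 = -12.91‰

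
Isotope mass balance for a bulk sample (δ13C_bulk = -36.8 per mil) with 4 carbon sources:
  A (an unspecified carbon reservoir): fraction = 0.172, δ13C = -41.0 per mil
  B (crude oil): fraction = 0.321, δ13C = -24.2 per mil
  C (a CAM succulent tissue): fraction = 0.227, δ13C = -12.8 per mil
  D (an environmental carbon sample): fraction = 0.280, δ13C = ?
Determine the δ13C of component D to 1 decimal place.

-68.1 per mil

Isotope mass balance: δ_bulk = Σ fᵢ·δᵢ.
-36.8 = 0.172×(-41.0) + 0.321×(-24.2) + 0.227×(-12.8) + 0.280×δ_D
0.280·δ_D = -36.8 − (-17.726) = -19.074
δ_D = -19.074 / 0.280 = -68.12 per mil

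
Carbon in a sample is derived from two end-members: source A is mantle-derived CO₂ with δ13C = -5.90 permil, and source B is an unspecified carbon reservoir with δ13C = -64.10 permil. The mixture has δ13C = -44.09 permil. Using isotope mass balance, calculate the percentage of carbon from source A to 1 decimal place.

δ_mix = f_A·δ_A + (1 − f_A)·δ_B  ⇒  f_A = (δ_mix − δ_B)/(δ_A − δ_B)
f_A = (-44.09 − (-64.10)) / (-5.90 − (-64.10))
f_A = 20.01 / 58.20 = 0.3438

34.4%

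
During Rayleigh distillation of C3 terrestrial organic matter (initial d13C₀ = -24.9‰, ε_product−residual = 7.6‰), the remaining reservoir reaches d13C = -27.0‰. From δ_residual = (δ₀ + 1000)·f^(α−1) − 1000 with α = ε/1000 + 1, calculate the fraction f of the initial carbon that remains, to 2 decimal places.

α − 1 = ε/1000 = 0.0076
(δ_res + 1000)/(δ₀ + 1000) = (-27.0 + 1000)/(-24.9 + 1000) = 973.0/975.1 = 0.997846
f = 0.997846^(1/0.0076) = exp(ln(0.997846)/0.0076) = exp(-0.00216/0.0076)
f = exp(-0.2837) = 0.7530

0.75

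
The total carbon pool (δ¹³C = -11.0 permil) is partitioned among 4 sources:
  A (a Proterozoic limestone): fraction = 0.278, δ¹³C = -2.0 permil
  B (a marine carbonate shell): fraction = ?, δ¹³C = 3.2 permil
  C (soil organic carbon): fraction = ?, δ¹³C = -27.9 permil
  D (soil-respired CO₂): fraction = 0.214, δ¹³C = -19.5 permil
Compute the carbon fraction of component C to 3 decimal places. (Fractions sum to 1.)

0.254

Let f_C and f_B be the unknown fractions; fractions sum to 1 so f_C + f_B = 0.508.
Mass balance: Σ fᵢ·δᵢ = δ_bulk ⇒ f_C·(-27.9) + f_B·(3.2) = -11.0 − (-4.729) = -6.271
Substitute f_B = 0.508 − f_C:
f_C·(-27.9 − 3.2) = -6.271 − 0.508×(3.2) = -7.897
f_C = -7.897 / -31.1 = 0.2539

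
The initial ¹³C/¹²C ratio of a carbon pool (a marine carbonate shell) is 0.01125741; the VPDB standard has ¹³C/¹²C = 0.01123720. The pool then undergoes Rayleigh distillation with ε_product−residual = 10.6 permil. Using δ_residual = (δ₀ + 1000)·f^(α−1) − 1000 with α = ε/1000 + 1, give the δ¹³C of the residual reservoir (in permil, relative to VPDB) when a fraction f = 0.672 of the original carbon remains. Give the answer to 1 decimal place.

δ₀ = (0.01125741/0.01123720 − 1)×1000 = (1.001798 − 1)×1000 = 1.798 permil
α − 1 = ε/1000 = 0.0106
f^(α−1) = 0.672^(0.0106) = 0.995795
δ_res = (1.798 + 1000) × 0.995795 − 1000 = 997.586 − 1000 = -2.41 permil

-2.4 permil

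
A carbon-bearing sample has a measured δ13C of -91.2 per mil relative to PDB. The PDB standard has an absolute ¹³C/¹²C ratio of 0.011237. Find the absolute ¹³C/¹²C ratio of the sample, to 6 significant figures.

0.0102122

R_sample = R_standard × (δ13C/1000 + 1)
R_sample = 0.011237 × (-91.2/1000 + 1) = 0.011237 × 0.908800
R_sample = 0.0102122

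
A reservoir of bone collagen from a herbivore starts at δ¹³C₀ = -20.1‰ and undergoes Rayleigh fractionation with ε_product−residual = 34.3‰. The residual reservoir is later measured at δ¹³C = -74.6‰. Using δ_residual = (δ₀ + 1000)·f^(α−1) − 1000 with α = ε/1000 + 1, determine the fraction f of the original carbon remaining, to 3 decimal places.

0.189

α − 1 = ε/1000 = 0.0343
(δ_res + 1000)/(δ₀ + 1000) = (-74.6 + 1000)/(-20.1 + 1000) = 925.4/979.9 = 0.944382
f = 0.944382^(1/0.0343) = exp(ln(0.944382)/0.0343) = exp(-0.05722/0.0343)
f = exp(-1.6684) = 0.1886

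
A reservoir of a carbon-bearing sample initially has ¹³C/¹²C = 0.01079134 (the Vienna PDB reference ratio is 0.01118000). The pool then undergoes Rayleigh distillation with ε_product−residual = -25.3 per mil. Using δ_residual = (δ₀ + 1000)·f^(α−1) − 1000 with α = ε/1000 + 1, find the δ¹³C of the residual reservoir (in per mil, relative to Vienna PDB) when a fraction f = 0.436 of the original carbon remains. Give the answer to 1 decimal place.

-14.3 per mil

δ₀ = (0.01079134/0.01118000 − 1)×1000 = (0.965236 − 1)×1000 = -34.764 per mil
α − 1 = ε/1000 = -0.0253
f^(α−1) = 0.436^(-0.0253) = 1.021224
δ_res = (-34.764 + 1000) × 1.021224 − 1000 = 985.722 − 1000 = -14.28 per mil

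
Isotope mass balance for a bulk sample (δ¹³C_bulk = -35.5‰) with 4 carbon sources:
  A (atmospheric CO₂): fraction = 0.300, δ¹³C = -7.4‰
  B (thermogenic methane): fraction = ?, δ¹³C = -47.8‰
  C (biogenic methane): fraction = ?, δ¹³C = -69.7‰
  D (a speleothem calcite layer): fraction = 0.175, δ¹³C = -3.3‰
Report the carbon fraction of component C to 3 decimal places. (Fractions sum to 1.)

0.347

Let f_C and f_B be the unknown fractions; fractions sum to 1 so f_C + f_B = 0.525.
Mass balance: Σ fᵢ·δᵢ = δ_bulk ⇒ f_C·(-69.7) + f_B·(-47.8) = -35.5 − (-2.798) = -32.703
Substitute f_B = 0.525 − f_C:
f_C·(-69.7 − -47.8) = -32.703 − 0.525×(-47.8) = -7.608
f_C = -7.608 / -21.9 = 0.3474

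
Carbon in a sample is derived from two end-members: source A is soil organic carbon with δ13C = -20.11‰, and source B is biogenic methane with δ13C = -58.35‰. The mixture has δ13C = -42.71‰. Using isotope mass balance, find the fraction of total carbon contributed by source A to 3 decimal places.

δ_mix = f_A·δ_A + (1 − f_A)·δ_B  ⇒  f_A = (δ_mix − δ_B)/(δ_A − δ_B)
f_A = (-42.71 − (-58.35)) / (-20.11 − (-58.35))
f_A = 15.64 / 38.24 = 0.4090

0.409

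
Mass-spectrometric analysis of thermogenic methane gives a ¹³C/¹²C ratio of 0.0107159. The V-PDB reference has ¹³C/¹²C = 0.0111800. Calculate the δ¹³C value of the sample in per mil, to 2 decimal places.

-41.51 per mil

δ¹³C = (R_sample / R_standard − 1) × 1000
R_sample / R_standard = 0.0107159 / 0.0111800 = 0.958488
δ¹³C = (0.958488 − 1) × 1000 = -41.512 per mil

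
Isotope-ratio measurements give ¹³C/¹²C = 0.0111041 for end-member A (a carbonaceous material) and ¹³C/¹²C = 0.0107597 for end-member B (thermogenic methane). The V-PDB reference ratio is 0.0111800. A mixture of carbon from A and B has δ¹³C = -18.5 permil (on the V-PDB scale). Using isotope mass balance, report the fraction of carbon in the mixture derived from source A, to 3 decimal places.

0.620

δ_A = (0.0111041/0.0111800 − 1)×1000 = (0.993211 − 1)×1000 = -6.789 permil
δ_B = (0.0107597/0.0111800 − 1)×1000 = (0.962406 − 1)×1000 = -37.594 permil
f_A = (δ_mix − δ_B)/(δ_A − δ_B) = (-18.5 − (-37.594))/(-6.789 − (-37.594))
f_A = 19.094 / 30.805 = 0.6198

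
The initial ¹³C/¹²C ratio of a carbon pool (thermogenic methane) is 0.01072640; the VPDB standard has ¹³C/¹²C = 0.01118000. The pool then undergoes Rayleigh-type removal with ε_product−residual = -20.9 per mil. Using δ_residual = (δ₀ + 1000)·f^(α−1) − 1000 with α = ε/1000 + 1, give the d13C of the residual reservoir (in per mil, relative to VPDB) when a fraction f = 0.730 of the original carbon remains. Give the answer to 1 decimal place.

δ₀ = (0.01072640/0.01118000 − 1)×1000 = (0.959428 − 1)×1000 = -40.572 per mil
α − 1 = ε/1000 = -0.0209
f^(α−1) = 0.730^(-0.0209) = 1.006599
δ_res = (-40.572 + 1000) × 1.006599 − 1000 = 965.759 − 1000 = -34.24 per mil

-34.2 per mil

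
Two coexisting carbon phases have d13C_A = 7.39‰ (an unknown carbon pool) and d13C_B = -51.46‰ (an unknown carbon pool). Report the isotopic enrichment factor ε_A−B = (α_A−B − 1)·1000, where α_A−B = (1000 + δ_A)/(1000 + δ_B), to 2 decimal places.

α_A−B = (1000 + 7.39) / (1000 + -51.46) = 1007.39 / 948.54 = 1.062043
ε_A−B = (1.062043 − 1) × 1000 = 62.043‰
(The approximation ε ≈ δ_A − δ_B would give 58.85‰.)

62.04‰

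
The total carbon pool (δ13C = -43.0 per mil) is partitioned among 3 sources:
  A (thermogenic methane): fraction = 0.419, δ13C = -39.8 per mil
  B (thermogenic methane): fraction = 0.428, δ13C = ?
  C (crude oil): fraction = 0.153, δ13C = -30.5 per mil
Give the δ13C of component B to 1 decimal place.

Isotope mass balance: δ_bulk = Σ fᵢ·δᵢ.
-43.0 = 0.419×(-39.8) + 0.428×δ_B + 0.153×(-30.5)
0.428·δ_B = -43.0 − (-21.343) = -21.657
δ_B = -21.657 / 0.428 = -50.60 per mil

-50.6 per mil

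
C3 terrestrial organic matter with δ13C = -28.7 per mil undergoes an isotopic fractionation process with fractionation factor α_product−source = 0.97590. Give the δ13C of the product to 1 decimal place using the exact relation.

-52.1 per mil

δ_product = (δ_source + 1000)·α − 1000
δ_product = (-28.7 + 1000) × 0.97590 − 1000
δ_product = 947.892 − 1000 = -52.11 per mil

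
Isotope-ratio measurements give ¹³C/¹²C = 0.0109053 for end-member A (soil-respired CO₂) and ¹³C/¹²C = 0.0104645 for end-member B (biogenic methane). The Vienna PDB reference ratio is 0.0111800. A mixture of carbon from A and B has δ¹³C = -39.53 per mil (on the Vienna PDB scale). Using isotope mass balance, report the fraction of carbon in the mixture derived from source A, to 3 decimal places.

δ_A = (0.0109053/0.0111800 − 1)×1000 = (0.975429 − 1)×1000 = -24.571 per mil
δ_B = (0.0104645/0.0111800 − 1)×1000 = (0.936002 − 1)×1000 = -63.998 per mil
f_A = (δ_mix − δ_B)/(δ_A − δ_B) = (-39.53 − (-63.998))/(-24.571 − (-63.998))
f_A = 24.468 / 39.428 = 0.6206

0.621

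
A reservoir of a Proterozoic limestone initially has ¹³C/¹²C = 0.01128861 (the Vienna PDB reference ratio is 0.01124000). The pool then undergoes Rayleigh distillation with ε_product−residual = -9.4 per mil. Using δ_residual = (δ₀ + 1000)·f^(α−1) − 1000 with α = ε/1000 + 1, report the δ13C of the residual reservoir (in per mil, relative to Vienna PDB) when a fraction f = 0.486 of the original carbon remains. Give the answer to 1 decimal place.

11.2 per mil

δ₀ = (0.01128861/0.01124000 − 1)×1000 = (1.004325 − 1)×1000 = 4.325 per mil
α − 1 = ε/1000 = -0.0094
f^(α−1) = 0.486^(-0.0094) = 1.006806
δ_res = (4.325 + 1000) × 1.006806 − 1000 = 1011.160 − 1000 = 11.16 per mil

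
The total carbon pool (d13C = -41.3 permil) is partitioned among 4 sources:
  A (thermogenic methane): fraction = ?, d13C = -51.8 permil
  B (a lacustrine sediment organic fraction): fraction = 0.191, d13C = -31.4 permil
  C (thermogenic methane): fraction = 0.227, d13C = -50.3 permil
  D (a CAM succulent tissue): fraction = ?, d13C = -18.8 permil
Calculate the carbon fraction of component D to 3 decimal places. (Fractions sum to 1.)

0.190

Let f_D and f_A be the unknown fractions; fractions sum to 1 so f_D + f_A = 0.582.
Mass balance: Σ fᵢ·δᵢ = δ_bulk ⇒ f_D·(-18.8) + f_A·(-51.8) = -41.3 − (-17.415) = -23.884
Substitute f_A = 0.582 − f_D:
f_D·(-18.8 − -51.8) = -23.884 − 0.582×(-51.8) = 6.263
f_D = 6.263 / 33.0 = 0.1898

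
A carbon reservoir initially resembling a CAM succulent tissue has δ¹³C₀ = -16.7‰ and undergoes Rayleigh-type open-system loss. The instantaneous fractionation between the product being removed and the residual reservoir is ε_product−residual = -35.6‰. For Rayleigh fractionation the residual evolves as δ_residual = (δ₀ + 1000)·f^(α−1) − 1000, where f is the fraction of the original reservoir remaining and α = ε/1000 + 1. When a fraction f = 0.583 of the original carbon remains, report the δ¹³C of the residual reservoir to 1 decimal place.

Rayleigh residual: δ_res = (δ₀ + 1000)·f^(α−1) − 1000
α = ε/1000 + 1 = 0.96440, so α − 1 = -0.03560
f^(α−1) = 0.583^(-0.03560) = 1.019394
δ_res = (-16.7 + 1000) × 1.019394 − 1000 = 1002.370 − 1000 = 2.37‰

2.4‰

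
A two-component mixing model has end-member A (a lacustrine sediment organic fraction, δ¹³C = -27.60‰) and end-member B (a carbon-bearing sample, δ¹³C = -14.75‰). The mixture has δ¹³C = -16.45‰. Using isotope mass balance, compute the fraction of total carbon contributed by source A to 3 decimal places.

δ_mix = f_A·δ_A + (1 − f_A)·δ_B  ⇒  f_A = (δ_mix − δ_B)/(δ_A − δ_B)
f_A = (-16.45 − (-14.75)) / (-27.60 − (-14.75))
f_A = -1.70 / -12.85 = 0.1323

0.132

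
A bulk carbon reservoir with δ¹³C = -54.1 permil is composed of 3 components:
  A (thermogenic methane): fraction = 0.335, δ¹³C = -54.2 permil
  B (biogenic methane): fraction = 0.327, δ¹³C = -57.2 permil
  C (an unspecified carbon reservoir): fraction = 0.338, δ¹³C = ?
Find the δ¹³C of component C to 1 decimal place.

Isotope mass balance: δ_bulk = Σ fᵢ·δᵢ.
-54.1 = 0.335×(-54.2) + 0.327×(-57.2) + 0.338×δ_C
0.338·δ_C = -54.1 − (-36.861) = -17.239
δ_C = -17.239 / 0.338 = -51.00 permil

-51.0 permil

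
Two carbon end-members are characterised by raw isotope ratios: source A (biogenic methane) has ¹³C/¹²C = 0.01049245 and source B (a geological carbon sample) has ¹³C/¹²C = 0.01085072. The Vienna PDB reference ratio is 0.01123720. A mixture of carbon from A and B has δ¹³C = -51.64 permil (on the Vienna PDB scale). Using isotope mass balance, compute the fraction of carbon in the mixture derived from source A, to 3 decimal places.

δ_A = (0.01049245/0.01123720 − 1)×1000 = (0.933725 − 1)×1000 = -66.275 permil
δ_B = (0.01085072/0.01123720 − 1)×1000 = (0.965607 − 1)×1000 = -34.393 permil
f_A = (δ_mix − δ_B)/(δ_A − δ_B) = (-51.64 − (-34.393))/(-66.275 − (-34.393))
f_A = -17.247 / -31.882 = 0.5410

0.541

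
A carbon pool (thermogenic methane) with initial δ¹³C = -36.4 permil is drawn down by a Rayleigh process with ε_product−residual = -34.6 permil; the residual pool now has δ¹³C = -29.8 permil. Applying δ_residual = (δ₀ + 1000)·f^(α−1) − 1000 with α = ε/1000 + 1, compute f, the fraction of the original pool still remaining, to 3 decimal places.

α − 1 = ε/1000 = -0.0346
(δ_res + 1000)/(δ₀ + 1000) = (-29.8 + 1000)/(-36.4 + 1000) = 970.2/963.6 = 1.006849
f = 1.006849^(1/-0.0346) = exp(ln(1.006849)/-0.0346) = exp(0.00683/-0.0346)
f = exp(-0.1973) = 0.8210

0.821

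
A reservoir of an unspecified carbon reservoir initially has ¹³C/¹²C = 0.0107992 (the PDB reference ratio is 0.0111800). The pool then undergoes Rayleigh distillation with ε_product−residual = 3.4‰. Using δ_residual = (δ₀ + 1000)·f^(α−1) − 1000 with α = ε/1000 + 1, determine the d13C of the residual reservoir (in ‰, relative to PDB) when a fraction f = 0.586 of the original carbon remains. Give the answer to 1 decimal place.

-35.8‰

δ₀ = (0.0107992/0.0111800 − 1)×1000 = (0.965939 − 1)×1000 = -34.061‰
α − 1 = ε/1000 = 0.0034
f^(α−1) = 0.586^(0.0034) = 0.998185
δ_res = (-34.061 + 1000) × 0.998185 − 1000 = 964.186 − 1000 = -35.81‰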